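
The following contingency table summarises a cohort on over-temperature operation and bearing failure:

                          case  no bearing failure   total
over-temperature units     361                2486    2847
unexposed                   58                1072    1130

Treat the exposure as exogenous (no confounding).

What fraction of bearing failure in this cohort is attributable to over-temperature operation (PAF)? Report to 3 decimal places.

PAF ≈ 0.513

p₁ = P(outcome | exposed) = 361/2847 = 0.1268
p₀ = P(outcome | unexposed) = 58/1130 = 0.051327
Exposure prevalence π = 2847/3977 = 0.71587; overall risk P(Y=1) = 0.10536.
Under exogeneity, PAF = [P(Y=1) − p₀]/P(Y=1).
PAF = (0.10536 − 0.051327) / 0.10536 ≈ 0.5128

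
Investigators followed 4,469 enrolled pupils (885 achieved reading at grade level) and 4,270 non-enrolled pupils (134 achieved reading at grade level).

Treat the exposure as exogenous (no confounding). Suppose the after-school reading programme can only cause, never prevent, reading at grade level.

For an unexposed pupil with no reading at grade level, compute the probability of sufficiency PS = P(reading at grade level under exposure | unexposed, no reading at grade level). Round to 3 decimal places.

PS ≈ 0.172

p₁ = P(outcome | exposed) = 885/4469 = 0.19803
p₀ = P(outcome | unexposed) = 134/4270 = 0.031382
Under exogeneity and monotonicity, PS = (p₁ − p₀) / (1 − p₀).
PS = (0.19803 − 0.031382) / (1 − 0.031382) = 0.16665 / 0.96862 ≈ 0.1720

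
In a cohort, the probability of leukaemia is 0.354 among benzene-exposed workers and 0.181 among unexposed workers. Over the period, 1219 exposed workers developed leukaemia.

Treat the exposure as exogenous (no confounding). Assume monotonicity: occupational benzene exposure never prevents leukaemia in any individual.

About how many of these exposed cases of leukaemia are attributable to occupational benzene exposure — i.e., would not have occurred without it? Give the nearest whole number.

about 596 cases

Let p₁ = 0.354, p₀ = 0.181.
PN = (p₁ − p₀)/p₁ = (0.354 − 0.181) / 0.354 ≈ 0.48870.
Attributable cases ≈ PN × (exposed cases) = 0.48870 × 1219 ≈ 595.73.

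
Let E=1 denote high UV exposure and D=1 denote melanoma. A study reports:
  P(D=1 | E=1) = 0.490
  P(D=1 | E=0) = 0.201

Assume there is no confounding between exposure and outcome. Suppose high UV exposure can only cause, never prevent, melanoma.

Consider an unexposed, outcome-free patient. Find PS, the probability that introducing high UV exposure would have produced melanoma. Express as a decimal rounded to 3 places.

Let p₁ = 0.49, p₀ = 0.201.
Under exogeneity and monotonicity, PS = (p₁ − p₀) / (1 − p₀).
PS = (0.49 − 0.201) / (1 − 0.201) = 0.289 / 0.799 ≈ 0.3617

PS ≈ 0.362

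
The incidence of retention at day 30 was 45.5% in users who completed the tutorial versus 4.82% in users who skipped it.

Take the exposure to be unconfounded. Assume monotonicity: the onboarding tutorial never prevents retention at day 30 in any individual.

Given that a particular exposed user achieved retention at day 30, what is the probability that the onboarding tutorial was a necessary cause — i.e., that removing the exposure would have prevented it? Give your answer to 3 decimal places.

PN ≈ 0.894

p₁ = 0.455, p₀ = 0.0482.
Under exogeneity and monotonicity, PN = (p₁ − p₀) / p₁.
PN = (0.455 − 0.0482) / 0.455 = 0.4068 / 0.455 ≈ 0.8941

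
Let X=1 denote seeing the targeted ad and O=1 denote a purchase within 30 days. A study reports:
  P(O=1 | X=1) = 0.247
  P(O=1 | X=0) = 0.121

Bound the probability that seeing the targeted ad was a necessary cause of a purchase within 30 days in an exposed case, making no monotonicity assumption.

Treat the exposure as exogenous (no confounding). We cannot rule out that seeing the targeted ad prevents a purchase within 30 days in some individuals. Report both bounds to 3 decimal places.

Let p₁ = 0.247, p₀ = 0.121.
Under exogeneity alone the bounds on PN are max{0,(p₁−p₀)/p₁} ≤ PN ≤ min{1,(1−p₀)/p₁}.
  lower = (p₁ − p₀)/p₁ = 0.126 / 0.247 ≈ 0.5101
  upper = min{1, (1 − p₀)/p₁} = 0.879 / 0.247 ≈ 3.5587 → capped at 1

0.510 ≤ PN ≤ 1.000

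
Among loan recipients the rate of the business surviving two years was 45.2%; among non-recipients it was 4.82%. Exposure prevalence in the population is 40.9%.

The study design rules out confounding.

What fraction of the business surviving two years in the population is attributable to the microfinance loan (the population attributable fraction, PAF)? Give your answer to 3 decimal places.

p₁ = 0.452, p₀ = 0.0482.
Overall risk P(Y=1) = π·p₁ + (1−π)·p₀ = 0.409×0.452 + 0.591×0.0482 = 0.21335.
Under exogeneity, PAF = [P(Y=1) − p₀] / P(Y=1).
PAF = (0.21335 − 0.0482) / 0.21335 ≈ 0.7741

PAF ≈ 0.774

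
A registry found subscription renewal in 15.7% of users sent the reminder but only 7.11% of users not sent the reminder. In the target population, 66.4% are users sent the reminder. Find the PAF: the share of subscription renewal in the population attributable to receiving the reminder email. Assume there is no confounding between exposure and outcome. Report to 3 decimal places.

p₁ = 0.157, p₀ = 0.0711.
Overall risk P(Y=1) = π·p₁ + (1−π)·p₀ = 0.664×0.157 + 0.336×0.0711 = 0.12814.
Under exogeneity, PAF = [P(Y=1) − p₀] / P(Y=1).
PAF = (0.12814 − 0.0711) / 0.12814 ≈ 0.4451

PAF ≈ 0.445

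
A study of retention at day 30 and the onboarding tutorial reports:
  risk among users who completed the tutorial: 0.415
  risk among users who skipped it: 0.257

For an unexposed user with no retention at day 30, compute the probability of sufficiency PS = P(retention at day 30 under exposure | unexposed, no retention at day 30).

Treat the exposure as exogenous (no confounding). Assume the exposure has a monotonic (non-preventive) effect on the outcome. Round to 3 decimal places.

Let p₁ = 0.415, p₀ = 0.257.
Under exogeneity and monotonicity, PS = (p₁ − p₀) / (1 − p₀).
PS = (0.415 − 0.257) / (1 − 0.257) = 0.158 / 0.743 ≈ 0.2127

PS ≈ 0.213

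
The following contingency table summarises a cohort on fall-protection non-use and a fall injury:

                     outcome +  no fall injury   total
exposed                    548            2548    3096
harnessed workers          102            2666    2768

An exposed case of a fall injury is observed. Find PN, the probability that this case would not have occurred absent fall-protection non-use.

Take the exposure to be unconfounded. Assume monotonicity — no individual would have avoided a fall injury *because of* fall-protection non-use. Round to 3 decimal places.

PN ≈ 0.792

p₁ = P(outcome | exposed) = 548/3096 = 0.177
p₀ = P(outcome | unexposed) = 102/2768 = 0.03685
Under exogeneity and monotonicity, PN = (p₁ − p₀) / p₁.
PN = (0.177 − 0.03685) / 0.177 = 0.14015 / 0.177 ≈ 0.7918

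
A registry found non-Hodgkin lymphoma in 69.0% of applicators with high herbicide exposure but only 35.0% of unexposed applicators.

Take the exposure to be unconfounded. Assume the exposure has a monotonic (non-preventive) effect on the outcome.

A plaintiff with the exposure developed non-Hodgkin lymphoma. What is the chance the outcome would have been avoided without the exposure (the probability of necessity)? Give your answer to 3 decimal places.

p₁ = 0.69, p₀ = 0.35.
Under exogeneity and monotonicity, PN = (p₁ − p₀) / p₁.
PN = (0.69 − 0.35) / 0.69 = 0.34 / 0.69 ≈ 0.4928

PN ≈ 0.493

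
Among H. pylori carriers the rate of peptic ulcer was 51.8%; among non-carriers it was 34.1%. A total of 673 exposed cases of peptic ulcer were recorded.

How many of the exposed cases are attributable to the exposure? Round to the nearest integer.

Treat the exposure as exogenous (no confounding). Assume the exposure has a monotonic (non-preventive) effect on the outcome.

p₁ = 0.518, p₀ = 0.341.
PN = (p₁ − p₀)/p₁ = (0.518 − 0.341) / 0.518 ≈ 0.34170.
Attributable cases ≈ PN × (exposed cases) = 0.34170 × 673 ≈ 229.96.

about 230 cases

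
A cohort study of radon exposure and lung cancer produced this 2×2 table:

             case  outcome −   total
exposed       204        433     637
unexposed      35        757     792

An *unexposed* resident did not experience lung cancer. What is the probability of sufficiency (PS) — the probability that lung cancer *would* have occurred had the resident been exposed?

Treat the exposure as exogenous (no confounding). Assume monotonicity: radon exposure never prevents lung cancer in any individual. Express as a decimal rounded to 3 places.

p₁ = P(outcome | exposed) = 204/637 = 0.32025
p₀ = P(outcome | unexposed) = 35/792 = 0.044192
Under exogeneity and monotonicity, PS = (p₁ − p₀)/(1 − p₀).
PS = (0.32025 − 0.044192) / 0.95581 ≈ 0.2888

PS ≈ 0.289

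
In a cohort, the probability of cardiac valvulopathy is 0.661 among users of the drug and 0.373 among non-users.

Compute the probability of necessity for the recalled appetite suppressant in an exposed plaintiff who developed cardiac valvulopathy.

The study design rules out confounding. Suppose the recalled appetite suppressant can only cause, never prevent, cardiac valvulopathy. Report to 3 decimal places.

Let p₁ = 0.661, p₀ = 0.373.
Under exogeneity and monotonicity, PN = (p₁ − p₀) / p₁.
PN = (0.661 − 0.373) / 0.661 = 0.288 / 0.661 ≈ 0.4357

PN ≈ 0.436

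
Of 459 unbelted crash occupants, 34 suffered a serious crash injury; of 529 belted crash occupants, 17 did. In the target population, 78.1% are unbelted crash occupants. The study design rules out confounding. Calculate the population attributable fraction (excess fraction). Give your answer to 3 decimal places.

p₁ = P(outcome | exposed) = 34/459 = 0.074074
p₀ = P(outcome | unexposed) = 17/529 = 0.032136
Overall risk P(Y=1) = π·p₁ + (1−π)·p₀ = 0.781×0.074074 + 0.219×0.032136 = 0.06489.
Under exogeneity, PAF = [P(Y=1) − p₀] / P(Y=1).
PAF = (0.06489 − 0.032136) / 0.06489 ≈ 0.5048

PAF ≈ 0.505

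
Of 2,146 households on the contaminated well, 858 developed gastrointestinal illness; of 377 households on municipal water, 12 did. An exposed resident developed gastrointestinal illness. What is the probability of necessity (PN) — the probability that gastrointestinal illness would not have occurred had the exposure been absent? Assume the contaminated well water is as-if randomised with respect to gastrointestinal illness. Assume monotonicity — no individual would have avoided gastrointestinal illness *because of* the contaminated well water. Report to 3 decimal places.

PN ≈ 0.920

p₁ = P(outcome | exposed) = 858/2146 = 0.39981
p₀ = P(outcome | unexposed) = 12/377 = 0.03183
Under exogeneity and monotonicity, PN = (p₁ − p₀) / p₁.
PN = (0.39981 − 0.03183) / 0.39981 = 0.36798 / 0.39981 ≈ 0.9204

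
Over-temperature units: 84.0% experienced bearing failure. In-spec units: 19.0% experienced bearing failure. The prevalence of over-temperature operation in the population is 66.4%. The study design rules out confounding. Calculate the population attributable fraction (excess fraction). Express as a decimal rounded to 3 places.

PAF ≈ 0.694

p₁ = 0.84, p₀ = 0.19.
Overall risk P(Y=1) = π·p₁ + (1−π)·p₀ = 0.664×0.84 + 0.336×0.19 = 0.6216.
Under exogeneity, PAF = [P(Y=1) − p₀] / P(Y=1).
PAF = (0.6216 − 0.19) / 0.6216 ≈ 0.6943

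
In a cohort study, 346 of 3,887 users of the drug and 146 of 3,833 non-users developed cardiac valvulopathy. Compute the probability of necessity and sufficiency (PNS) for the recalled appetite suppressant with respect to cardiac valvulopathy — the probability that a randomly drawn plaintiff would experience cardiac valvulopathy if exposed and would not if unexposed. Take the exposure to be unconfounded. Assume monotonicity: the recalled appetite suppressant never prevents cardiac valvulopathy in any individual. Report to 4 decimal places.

p₁ = P(outcome | exposed) = 346/3887 = 0.089015
p₀ = P(outcome | unexposed) = 146/3833 = 0.03809
Under exogeneity and monotonicity, PNS = p₁ − p₀.
PNS = 0.089015 − 0.03809 = 0.050924

PNS ≈ 0.0509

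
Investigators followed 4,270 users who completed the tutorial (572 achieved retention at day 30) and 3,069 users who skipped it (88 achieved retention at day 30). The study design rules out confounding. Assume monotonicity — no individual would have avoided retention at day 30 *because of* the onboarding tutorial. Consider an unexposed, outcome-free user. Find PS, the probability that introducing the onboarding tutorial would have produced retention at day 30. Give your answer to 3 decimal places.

p₁ = P(outcome | exposed) = 572/4270 = 0.13396
p₀ = P(outcome | unexposed) = 88/3069 = 0.028674
Under exogeneity and monotonicity, PS = (p₁ − p₀) / (1 − p₀).
PS = (0.13396 − 0.028674) / (1 − 0.028674) = 0.10528 / 0.97133 ≈ 0.1084

PS ≈ 0.108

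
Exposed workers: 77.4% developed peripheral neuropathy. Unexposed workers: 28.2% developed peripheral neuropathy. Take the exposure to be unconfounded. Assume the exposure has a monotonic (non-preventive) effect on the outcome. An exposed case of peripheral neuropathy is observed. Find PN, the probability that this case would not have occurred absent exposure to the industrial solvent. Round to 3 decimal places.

PN ≈ 0.636

p₁ = 0.774, p₀ = 0.282.
Under exogeneity and monotonicity, PN = (p₁ − p₀) / p₁.
PN = (0.774 − 0.282) / 0.774 = 0.492 / 0.774 ≈ 0.6357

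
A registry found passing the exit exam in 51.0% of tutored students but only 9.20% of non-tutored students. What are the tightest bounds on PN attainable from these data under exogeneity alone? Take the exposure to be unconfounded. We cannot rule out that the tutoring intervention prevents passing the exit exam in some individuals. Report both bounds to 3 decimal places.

0.820 ≤ PN ≤ 1.000

p₁ = 0.51, p₀ = 0.092.
Under exogeneity alone the bounds on PN are max{0,(p₁−p₀)/p₁} ≤ PN ≤ min{1,(1−p₀)/p₁}.
  lower = (p₁ − p₀)/p₁ = 0.418 / 0.51 ≈ 0.8196
  upper = min{1, (1 − p₀)/p₁} = 0.908 / 0.51 ≈ 1.7804 → capped at 1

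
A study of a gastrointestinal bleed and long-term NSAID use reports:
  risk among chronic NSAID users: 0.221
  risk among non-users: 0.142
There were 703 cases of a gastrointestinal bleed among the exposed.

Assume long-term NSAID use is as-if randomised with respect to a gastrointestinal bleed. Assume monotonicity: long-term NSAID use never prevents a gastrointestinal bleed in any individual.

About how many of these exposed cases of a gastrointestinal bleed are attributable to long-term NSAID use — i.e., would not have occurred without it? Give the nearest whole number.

about 251 cases

Let p₁ = 0.221, p₀ = 0.142.
PN = (p₁ − p₀)/p₁ = (0.221 − 0.142) / 0.221 ≈ 0.35747.
Attributable cases ≈ PN × (exposed cases) = 0.35747 × 703 ≈ 251.30.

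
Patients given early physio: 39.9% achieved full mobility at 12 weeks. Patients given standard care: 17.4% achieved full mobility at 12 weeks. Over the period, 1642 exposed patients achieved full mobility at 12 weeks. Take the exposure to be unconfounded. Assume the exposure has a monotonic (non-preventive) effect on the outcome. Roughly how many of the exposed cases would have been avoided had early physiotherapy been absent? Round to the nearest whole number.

about 926 cases

p₁ = 0.399, p₀ = 0.174.
PN = (p₁ − p₀)/p₁ = (0.399 − 0.174) / 0.399 ≈ 0.56391.
Attributable cases ≈ PN × (exposed cases) = 0.56391 × 1642 ≈ 925.94.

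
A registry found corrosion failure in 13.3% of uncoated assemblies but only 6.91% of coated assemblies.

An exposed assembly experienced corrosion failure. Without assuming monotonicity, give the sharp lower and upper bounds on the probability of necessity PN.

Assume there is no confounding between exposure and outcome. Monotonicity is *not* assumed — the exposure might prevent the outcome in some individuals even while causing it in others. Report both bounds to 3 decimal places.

p₁ = 0.133, p₀ = 0.0691.
Under exogeneity alone the bounds on PN are max{0,(p₁−p₀)/p₁} ≤ PN ≤ min{1,(1−p₀)/p₁}.
  lower = (p₁ − p₀)/p₁ = 0.0639 / 0.133 ≈ 0.4805
  upper = min{1, (1 − p₀)/p₁} = 0.9309 / 0.133 ≈ 6.9992 → capped at 1

0.480 ≤ PN ≤ 1.000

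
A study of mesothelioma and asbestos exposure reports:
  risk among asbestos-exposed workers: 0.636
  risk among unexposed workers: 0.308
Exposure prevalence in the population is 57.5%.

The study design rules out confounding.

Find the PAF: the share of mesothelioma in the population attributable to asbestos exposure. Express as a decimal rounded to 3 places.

PAF ≈ 0.380

Let p₁ = 0.636, p₀ = 0.308.
Overall risk P(Y=1) = π·p₁ + (1−π)·p₀ = 0.575×0.636 + 0.425×0.308 = 0.4966.
Under exogeneity, PAF = [P(Y=1) − p₀] / P(Y=1).
PAF = (0.4966 − 0.308) / 0.4966 ≈ 0.3798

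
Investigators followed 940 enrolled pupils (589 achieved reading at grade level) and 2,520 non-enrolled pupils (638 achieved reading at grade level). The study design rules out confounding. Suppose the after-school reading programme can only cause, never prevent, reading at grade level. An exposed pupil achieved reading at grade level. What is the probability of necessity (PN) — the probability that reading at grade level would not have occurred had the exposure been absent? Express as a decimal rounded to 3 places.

p₁ = P(outcome | exposed) = 589/940 = 0.6266
p₀ = P(outcome | unexposed) = 638/2520 = 0.25317
Under exogeneity and monotonicity, PN = (p₁ − p₀) / p₁.
PN = (0.6266 − 0.25317) / 0.6266 = 0.37342 / 0.6266 ≈ 0.5960

PN ≈ 0.596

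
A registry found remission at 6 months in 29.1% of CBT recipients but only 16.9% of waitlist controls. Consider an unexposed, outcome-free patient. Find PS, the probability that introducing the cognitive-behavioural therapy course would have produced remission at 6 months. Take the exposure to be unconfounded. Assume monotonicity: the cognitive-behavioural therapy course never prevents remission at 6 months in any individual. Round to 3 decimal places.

p₁ = 0.291, p₀ = 0.169.
Under exogeneity and monotonicity, PS = (p₁ − p₀) / (1 − p₀).
PS = (0.291 − 0.169) / (1 − 0.169) = 0.122 / 0.831 ≈ 0.1468

PS ≈ 0.147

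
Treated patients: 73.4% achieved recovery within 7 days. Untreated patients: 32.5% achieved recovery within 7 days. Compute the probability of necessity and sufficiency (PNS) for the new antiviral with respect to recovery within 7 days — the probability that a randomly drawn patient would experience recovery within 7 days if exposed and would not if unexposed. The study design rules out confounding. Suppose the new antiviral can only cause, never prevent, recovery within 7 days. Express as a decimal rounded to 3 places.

PNS ≈ 0.409

p₁ = 0.734, p₀ = 0.325.
Under exogeneity and monotonicity, PNS = p₁ − p₀.
PNS = 0.734 − 0.325 = 0.409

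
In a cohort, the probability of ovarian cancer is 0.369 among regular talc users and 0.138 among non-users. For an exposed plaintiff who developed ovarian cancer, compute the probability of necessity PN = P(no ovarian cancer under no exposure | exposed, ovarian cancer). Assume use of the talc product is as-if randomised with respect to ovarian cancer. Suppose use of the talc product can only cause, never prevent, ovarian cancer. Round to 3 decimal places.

PN ≈ 0.626

Let p₁ = 0.369, p₀ = 0.138.
Under exogeneity and monotonicity, PN = (p₁ − p₀) / p₁.
PN = (0.369 − 0.138) / 0.369 = 0.231 / 0.369 ≈ 0.6260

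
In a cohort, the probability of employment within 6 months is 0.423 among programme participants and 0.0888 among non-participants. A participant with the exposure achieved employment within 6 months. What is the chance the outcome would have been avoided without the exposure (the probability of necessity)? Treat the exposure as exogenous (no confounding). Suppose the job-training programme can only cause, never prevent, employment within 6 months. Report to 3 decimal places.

Let p₁ = 0.423, p₀ = 0.0888.
Under exogeneity and monotonicity, PN = (p₁ − p₀) / p₁.
PN = (0.423 − 0.0888) / 0.423 = 0.3342 / 0.423 ≈ 0.7901

PN ≈ 0.790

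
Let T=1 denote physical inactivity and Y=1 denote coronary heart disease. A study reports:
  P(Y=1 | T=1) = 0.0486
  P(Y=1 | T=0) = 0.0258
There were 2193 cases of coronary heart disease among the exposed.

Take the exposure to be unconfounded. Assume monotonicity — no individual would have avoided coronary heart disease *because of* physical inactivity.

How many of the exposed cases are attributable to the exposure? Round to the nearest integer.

Let p₁ = 0.0486, p₀ = 0.0258.
PN = (p₁ − p₀)/p₁ = (0.0486 − 0.0258) / 0.0486 ≈ 0.46914.
Attributable cases ≈ PN × (exposed cases) = 0.46914 × 2193 ≈ 1028.81.

about 1029 cases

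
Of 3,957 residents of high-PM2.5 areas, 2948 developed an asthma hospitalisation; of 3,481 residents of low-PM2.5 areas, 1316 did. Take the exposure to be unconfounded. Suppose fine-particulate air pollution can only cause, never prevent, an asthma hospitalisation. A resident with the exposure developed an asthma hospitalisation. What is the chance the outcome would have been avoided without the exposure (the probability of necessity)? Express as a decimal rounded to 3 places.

p₁ = P(outcome | exposed) = 2948/3957 = 0.74501
p₀ = P(outcome | unexposed) = 1316/3481 = 0.37805
Under exogeneity and monotonicity, PN = (p₁ − p₀) / p₁.
PN = (0.74501 − 0.37805) / 0.74501 = 0.36696 / 0.74501 ≈ 0.4926

PN ≈ 0.493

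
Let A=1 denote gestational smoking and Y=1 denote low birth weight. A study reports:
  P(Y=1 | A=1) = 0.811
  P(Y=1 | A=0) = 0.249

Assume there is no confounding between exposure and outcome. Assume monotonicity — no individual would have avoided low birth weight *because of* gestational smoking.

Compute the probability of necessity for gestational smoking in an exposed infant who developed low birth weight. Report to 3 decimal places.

PN ≈ 0.693

Let p₁ = 0.811, p₀ = 0.249.
Under exogeneity and monotonicity, PN = (p₁ − p₀) / p₁.
PN = (0.811 − 0.249) / 0.811 = 0.562 / 0.811 ≈ 0.6930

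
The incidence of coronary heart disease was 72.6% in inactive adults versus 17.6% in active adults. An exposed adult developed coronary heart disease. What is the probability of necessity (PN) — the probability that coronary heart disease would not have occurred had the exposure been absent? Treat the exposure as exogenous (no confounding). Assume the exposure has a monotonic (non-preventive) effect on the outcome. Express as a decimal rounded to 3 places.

PN ≈ 0.758

p₁ = 0.726, p₀ = 0.176.
Under exogeneity and monotonicity, PN = (p₁ − p₀) / p₁.
PN = (0.726 − 0.176) / 0.726 = 0.55 / 0.726 ≈ 0.7576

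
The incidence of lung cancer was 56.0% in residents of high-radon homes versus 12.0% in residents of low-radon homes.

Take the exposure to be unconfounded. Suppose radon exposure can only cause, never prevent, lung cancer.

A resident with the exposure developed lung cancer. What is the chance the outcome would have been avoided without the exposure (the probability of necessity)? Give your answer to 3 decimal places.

p₁ = 0.56, p₀ = 0.12.
Under exogeneity and monotonicity, PN = (p₁ − p₀) / p₁.
PN = (0.56 − 0.12) / 0.56 = 0.44 / 0.56 ≈ 0.7857

PN ≈ 0.786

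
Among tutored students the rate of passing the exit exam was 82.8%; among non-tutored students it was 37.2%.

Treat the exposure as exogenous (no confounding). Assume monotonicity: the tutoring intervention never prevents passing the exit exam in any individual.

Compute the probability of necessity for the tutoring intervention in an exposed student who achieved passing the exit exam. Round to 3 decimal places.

p₁ = 0.828, p₀ = 0.372.
Under exogeneity and monotonicity, PN = (p₁ − p₀) / p₁.
PN = (0.828 − 0.372) / 0.828 = 0.456 / 0.828 ≈ 0.5507

PN ≈ 0.551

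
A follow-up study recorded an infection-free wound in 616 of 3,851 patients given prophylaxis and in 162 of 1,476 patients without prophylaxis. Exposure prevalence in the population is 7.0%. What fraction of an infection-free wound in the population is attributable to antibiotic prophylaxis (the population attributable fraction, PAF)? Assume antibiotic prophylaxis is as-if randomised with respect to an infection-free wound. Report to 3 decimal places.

PAF ≈ 0.031

p₁ = P(outcome | exposed) = 616/3851 = 0.15996
p₀ = P(outcome | unexposed) = 162/1476 = 0.10976
Overall risk P(Y=1) = π·p₁ + (1−π)·p₀ = 0.07×0.15996 + 0.93×0.10976 = 0.11327.
Under exogeneity, PAF = [P(Y=1) − p₀] / P(Y=1).
PAF = (0.11327 − 0.10976) / 0.11327 ≈ 0.0310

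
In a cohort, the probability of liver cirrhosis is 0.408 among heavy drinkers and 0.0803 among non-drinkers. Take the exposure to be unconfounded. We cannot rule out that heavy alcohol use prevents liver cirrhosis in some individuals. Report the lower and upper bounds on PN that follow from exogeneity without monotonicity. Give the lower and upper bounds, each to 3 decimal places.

Let p₁ = 0.408, p₀ = 0.0803.
Under exogeneity alone the bounds on PN are max{0,(p₁−p₀)/p₁} ≤ PN ≤ min{1,(1−p₀)/p₁}.
  lower = (p₁ − p₀)/p₁ = 0.3277 / 0.408 ≈ 0.8032
  upper = min{1, (1 − p₀)/p₁} = 0.9197 / 0.408 ≈ 2.2542 → capped at 1

0.803 ≤ PN ≤ 1.000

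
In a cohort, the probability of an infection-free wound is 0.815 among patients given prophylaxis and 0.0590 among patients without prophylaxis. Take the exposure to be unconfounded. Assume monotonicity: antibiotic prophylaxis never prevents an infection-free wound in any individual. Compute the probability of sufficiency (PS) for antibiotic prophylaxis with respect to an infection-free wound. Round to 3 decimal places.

Let p₁ = 0.815, p₀ = 0.059.
Under exogeneity and monotonicity, PS = (p₁ − p₀) / (1 − p₀).
PS = (0.815 − 0.059) / (1 − 0.059) = 0.756 / 0.941 ≈ 0.8034

PS ≈ 0.803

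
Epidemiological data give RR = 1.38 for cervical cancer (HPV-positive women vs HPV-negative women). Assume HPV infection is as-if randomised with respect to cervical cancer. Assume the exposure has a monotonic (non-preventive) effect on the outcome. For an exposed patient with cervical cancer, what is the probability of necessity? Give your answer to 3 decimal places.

Under exogeneity and monotonicity, PN = (RR − 1) / RR = 1 − 1/RR.
PN = (1.38 − 1) / 1.38 = 0.38 / 1.38 ≈ 0.2754

PN ≈ 0.275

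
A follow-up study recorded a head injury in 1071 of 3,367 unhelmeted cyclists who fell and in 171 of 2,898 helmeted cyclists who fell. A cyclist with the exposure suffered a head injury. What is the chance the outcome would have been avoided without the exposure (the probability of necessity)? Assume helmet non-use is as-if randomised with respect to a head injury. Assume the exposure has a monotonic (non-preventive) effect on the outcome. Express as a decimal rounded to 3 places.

PN ≈ 0.814

p₁ = P(outcome | exposed) = 1071/3367 = 0.31809
p₀ = P(outcome | unexposed) = 171/2898 = 0.059006
Under exogeneity and monotonicity, PN = (p₁ − p₀) / p₁.
PN = (0.31809 − 0.059006) / 0.31809 = 0.25908 / 0.31809 ≈ 0.8145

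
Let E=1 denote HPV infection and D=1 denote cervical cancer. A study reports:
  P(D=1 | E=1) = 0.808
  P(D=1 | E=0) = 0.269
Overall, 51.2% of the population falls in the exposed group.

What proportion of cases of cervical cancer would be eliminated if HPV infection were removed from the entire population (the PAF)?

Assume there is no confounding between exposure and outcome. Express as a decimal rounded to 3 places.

Let p₁ = 0.808, p₀ = 0.269.
Overall risk P(Y=1) = π·p₁ + (1−π)·p₀ = 0.512×0.808 + 0.488×0.269 = 0.54497.
Under exogeneity, PAF = [P(Y=1) − p₀] / P(Y=1).
PAF = (0.54497 − 0.269) / 0.54497 ≈ 0.5064

PAF ≈ 0.506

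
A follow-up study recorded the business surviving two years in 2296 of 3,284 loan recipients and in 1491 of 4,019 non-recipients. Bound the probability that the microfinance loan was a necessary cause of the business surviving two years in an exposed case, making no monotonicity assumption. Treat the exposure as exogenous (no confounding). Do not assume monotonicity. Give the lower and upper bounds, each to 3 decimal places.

p₁ = P(outcome | exposed) = 2296/3284 = 0.69915
p₀ = P(outcome | unexposed) = 1491/4019 = 0.37099
Under exogeneity alone the bounds on PN are max{0,(p₁−p₀)/p₁} ≤ PN ≤ min{1,(1−p₀)/p₁}.
  lower = (p₁ − p₀)/p₁ = 0.32816 / 0.69915 ≈ 0.4694
  upper = min{1, (1 − p₀)/p₁} = 0.62901 / 0.69915 ≈ 0.8997

0.469 ≤ PN ≤ 0.900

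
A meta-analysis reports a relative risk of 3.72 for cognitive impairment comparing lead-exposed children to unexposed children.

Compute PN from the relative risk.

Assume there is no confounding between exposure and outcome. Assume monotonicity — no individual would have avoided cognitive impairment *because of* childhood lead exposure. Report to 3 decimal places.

PN ≈ 0.731

Under exogeneity and monotonicity, PN = (RR − 1) / RR = 1 − 1/RR.
PN = (3.72 − 1) / 3.72 = 2.72 / 3.72 ≈ 0.7312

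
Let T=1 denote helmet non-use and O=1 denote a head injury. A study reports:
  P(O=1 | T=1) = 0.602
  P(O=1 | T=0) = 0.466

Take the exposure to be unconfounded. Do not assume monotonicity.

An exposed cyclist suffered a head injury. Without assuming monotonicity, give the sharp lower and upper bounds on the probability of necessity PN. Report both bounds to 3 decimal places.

Let p₁ = 0.602, p₀ = 0.466.
Under exogeneity alone the bounds on PN are max{0,(p₁−p₀)/p₁} ≤ PN ≤ min{1,(1−p₀)/p₁}.
  lower = (p₁ − p₀)/p₁ = 0.136 / 0.602 ≈ 0.2259
  upper = min{1, (1 − p₀)/p₁} = 0.534 / 0.602 ≈ 0.8870

0.226 ≤ PN ≤ 0.887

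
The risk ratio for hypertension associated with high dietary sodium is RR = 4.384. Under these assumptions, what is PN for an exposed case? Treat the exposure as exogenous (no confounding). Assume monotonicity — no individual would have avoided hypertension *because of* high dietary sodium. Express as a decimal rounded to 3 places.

PN ≈ 0.772

Under exogeneity and monotonicity, PN = (RR − 1) / RR = 1 − 1/RR.
PN = (4.384 − 1) / 4.384 = 3.384 / 4.384 ≈ 0.7719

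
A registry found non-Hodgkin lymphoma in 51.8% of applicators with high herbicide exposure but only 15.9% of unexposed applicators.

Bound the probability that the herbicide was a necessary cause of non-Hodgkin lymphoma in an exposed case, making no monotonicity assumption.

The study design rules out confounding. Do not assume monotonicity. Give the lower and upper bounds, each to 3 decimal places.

p₁ = 0.518, p₀ = 0.159.
Under exogeneity alone the bounds on PN are max{0,(p₁−p₀)/p₁} ≤ PN ≤ min{1,(1−p₀)/p₁}.
  lower = (p₁ − p₀)/p₁ = 0.359 / 0.518 ≈ 0.6931
  upper = min{1, (1 − p₀)/p₁} = 0.841 / 0.518 ≈ 1.6236 → capped at 1

0.693 ≤ PN ≤ 1.000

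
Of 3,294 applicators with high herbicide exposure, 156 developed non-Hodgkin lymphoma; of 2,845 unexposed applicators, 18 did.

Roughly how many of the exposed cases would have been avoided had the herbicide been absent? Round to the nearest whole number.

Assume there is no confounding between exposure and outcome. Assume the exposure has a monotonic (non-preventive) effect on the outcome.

p₁ = P(outcome | exposed) = 156/3294 = 0.047359
p₀ = P(outcome | unexposed) = 18/2845 = 0.0063269
PN = (p₁ − p₀)/p₁ = (0.047359 − 0.0063269) / 0.047359 ≈ 0.86641.
Attributable cases ≈ PN × (exposed cases) = 0.86641 × 156 ≈ 135.16.

about 135 cases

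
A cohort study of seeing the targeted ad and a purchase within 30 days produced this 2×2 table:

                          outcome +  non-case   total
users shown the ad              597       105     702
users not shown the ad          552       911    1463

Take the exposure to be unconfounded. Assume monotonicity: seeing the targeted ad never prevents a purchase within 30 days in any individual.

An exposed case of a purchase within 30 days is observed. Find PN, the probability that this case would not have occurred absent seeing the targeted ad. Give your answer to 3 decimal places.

p₁ = P(outcome | exposed) = 597/702 = 0.85043
p₀ = P(outcome | unexposed) = 552/1463 = 0.37731
Under exogeneity and monotonicity, PN = (p₁ − p₀)/p₁.
PN = (0.85043 − 0.37731) / 0.85043 ≈ 0.5563

PN ≈ 0.556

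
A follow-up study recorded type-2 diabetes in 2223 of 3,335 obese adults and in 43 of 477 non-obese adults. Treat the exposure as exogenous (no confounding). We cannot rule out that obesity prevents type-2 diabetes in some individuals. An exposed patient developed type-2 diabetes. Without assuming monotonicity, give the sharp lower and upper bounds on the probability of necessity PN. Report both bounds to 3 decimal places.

p₁ = P(outcome | exposed) = 2223/3335 = 0.66657
p₀ = P(outcome | unexposed) = 43/477 = 0.090147
Under exogeneity alone the bounds on PN are max{0,(p₁−p₀)/p₁} ≤ PN ≤ min{1,(1−p₀)/p₁}.
  lower = (p₁ − p₀)/p₁ = 0.57642 / 0.66657 ≈ 0.8648
  upper = min{1, (1 − p₀)/p₁} = 0.90985 / 0.66657 ≈ 1.3650 → capped at 1

0.865 ≤ PN ≤ 1.000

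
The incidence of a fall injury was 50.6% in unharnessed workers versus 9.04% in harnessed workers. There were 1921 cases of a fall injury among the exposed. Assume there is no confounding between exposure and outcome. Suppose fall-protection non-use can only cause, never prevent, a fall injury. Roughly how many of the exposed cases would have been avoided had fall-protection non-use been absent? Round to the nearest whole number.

about 1578 cases

p₁ = 0.506, p₀ = 0.0904.
PN = (p₁ − p₀)/p₁ = (0.506 − 0.0904) / 0.506 ≈ 0.82134.
Attributable cases ≈ PN × (exposed cases) = 0.82134 × 1921 ≈ 1577.80.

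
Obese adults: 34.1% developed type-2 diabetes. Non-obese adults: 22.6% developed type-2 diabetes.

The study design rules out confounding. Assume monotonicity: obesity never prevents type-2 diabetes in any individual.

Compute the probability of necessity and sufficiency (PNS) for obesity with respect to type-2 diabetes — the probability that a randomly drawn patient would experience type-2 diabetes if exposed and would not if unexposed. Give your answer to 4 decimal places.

PNS ≈ 0.1150

p₁ = 0.341, p₀ = 0.226.
Under exogeneity and monotonicity, PNS = p₁ − p₀.
PNS = 0.341 − 0.226 = 0.115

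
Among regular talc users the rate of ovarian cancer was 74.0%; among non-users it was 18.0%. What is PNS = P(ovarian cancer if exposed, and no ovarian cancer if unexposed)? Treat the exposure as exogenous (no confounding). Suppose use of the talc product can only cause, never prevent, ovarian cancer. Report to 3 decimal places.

p₁ = 0.74, p₀ = 0.18.
Under exogeneity and monotonicity, PNS = p₁ − p₀.
PNS = 0.74 − 0.18 = 0.56

PNS ≈ 0.560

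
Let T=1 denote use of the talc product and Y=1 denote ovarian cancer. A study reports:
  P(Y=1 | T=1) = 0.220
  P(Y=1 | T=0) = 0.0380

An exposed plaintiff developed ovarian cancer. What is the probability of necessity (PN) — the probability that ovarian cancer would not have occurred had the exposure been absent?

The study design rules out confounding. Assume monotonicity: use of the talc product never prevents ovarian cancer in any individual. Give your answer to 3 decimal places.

PN ≈ 0.827

Let p₁ = 0.22, p₀ = 0.038.
Under exogeneity and monotonicity, PN = (p₁ − p₀) / p₁.
PN = (0.22 − 0.038) / 0.22 = 0.182 / 0.22 ≈ 0.8273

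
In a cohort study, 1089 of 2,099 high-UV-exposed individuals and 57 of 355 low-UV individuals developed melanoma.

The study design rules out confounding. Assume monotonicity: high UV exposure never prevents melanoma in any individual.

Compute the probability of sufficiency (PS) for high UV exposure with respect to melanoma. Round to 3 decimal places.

p₁ = P(outcome | exposed) = 1089/2099 = 0.51882
p₀ = P(outcome | unexposed) = 57/355 = 0.16056
Under exogeneity and monotonicity, PS = (p₁ − p₀) / (1 − p₀).
PS = (0.51882 − 0.16056) / (1 − 0.16056) = 0.35826 / 0.83944 ≈ 0.4268

PS ≈ 0.427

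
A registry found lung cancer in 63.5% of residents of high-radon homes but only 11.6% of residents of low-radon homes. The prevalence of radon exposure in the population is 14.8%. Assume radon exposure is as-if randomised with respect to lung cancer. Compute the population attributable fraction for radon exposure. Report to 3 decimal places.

p₁ = 0.635, p₀ = 0.116.
Overall risk P(Y=1) = π·p₁ + (1−π)·p₀ = 0.148×0.635 + 0.852×0.116 = 0.19281.
Under exogeneity, PAF = [P(Y=1) − p₀] / P(Y=1).
PAF = (0.19281 − 0.116) / 0.19281 ≈ 0.3984

PAF ≈ 0.398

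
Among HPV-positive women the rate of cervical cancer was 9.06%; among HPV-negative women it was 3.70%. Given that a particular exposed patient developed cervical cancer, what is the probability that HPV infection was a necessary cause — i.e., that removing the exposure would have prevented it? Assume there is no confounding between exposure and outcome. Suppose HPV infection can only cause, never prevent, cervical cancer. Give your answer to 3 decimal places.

p₁ = 0.0906, p₀ = 0.037.
Under exogeneity and monotonicity, PN = (p₁ − p₀) / p₁.
PN = (0.0906 − 0.037) / 0.0906 = 0.0536 / 0.0906 ≈ 0.5916

PN ≈ 0.592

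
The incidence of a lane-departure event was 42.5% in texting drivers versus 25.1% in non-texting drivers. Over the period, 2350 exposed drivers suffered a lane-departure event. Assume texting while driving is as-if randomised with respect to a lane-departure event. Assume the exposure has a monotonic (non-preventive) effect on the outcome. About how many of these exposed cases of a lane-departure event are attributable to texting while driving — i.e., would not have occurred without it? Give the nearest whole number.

p₁ = 0.425, p₀ = 0.251.
PN = (p₁ − p₀)/p₁ = (0.425 − 0.251) / 0.425 ≈ 0.40941.
Attributable cases ≈ PN × (exposed cases) = 0.40941 × 2350 ≈ 962.12.

about 962 cases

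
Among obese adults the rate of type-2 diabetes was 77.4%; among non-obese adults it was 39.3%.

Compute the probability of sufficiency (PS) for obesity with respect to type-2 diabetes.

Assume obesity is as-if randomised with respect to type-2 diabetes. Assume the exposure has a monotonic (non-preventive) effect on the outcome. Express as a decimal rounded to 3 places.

p₁ = 0.774, p₀ = 0.393.
Under exogeneity and monotonicity, PS = (p₁ − p₀) / (1 − p₀).
PS = (0.774 − 0.393) / (1 − 0.393) = 0.381 / 0.607 ≈ 0.6277

PS ≈ 0.628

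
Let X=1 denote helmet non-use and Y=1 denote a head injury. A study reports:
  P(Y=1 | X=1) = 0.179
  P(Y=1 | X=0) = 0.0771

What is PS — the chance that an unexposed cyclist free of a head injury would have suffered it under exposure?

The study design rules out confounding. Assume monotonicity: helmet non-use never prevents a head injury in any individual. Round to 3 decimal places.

PS ≈ 0.110

Let p₁ = 0.179, p₀ = 0.0771.
Under exogeneity and monotonicity, PS = (p₁ − p₀) / (1 − p₀).
PS = (0.179 − 0.0771) / (1 − 0.0771) = 0.1019 / 0.9229 ≈ 0.1104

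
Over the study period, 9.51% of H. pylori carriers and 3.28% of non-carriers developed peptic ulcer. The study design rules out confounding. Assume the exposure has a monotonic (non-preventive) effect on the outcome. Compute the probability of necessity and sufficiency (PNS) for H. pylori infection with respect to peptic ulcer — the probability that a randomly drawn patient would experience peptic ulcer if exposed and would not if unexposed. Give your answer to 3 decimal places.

p₁ = 0.0951, p₀ = 0.0328.
Under exogeneity and monotonicity, PNS = p₁ − p₀.
PNS = 0.0951 − 0.0328 = 0.0623

PNS ≈ 0.062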